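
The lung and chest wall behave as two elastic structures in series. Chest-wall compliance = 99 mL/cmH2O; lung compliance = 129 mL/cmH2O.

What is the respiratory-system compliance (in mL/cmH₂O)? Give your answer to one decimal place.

56.0

Lung and chest wall are elastances in series: 1/Crs = 1/CL + 1/Ccw.
1/Crs = 1/129 + 1/99 = 0.01785.
Crs = 56.022 mL/cmH2O.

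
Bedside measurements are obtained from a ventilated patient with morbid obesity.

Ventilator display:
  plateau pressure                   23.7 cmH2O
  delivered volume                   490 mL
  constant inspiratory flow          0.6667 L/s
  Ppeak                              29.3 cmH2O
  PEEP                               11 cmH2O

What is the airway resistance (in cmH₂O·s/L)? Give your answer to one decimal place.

Raw = (PIP − Pplat) / flow = (29.3 − 23.7) / 0.6667 = 5.6 / 0.6667 = 8.4 cmH2O·s/L.

8.4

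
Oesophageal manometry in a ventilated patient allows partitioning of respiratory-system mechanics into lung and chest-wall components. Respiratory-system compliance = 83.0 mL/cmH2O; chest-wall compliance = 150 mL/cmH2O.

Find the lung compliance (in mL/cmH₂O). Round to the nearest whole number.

186

1/CL = 1/Crs − 1/Ccw.
1/CL = 1/83.0 − 1/150 = 0.005382.
CL = 185.8 mL/cmH2O.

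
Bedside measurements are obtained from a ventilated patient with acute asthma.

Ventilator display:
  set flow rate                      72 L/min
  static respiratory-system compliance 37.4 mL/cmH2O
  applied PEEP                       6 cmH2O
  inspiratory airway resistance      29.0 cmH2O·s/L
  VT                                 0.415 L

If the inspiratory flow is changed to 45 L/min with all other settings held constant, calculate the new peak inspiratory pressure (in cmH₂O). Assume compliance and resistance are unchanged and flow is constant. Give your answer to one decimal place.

Flow: 72 L/min ÷ 60 = 1.2 L/s.
New flow: 45 L/min ÷ 60 = 0.75 L/s.
PIP = Vt/C + R·V̇ + PEEP (constant-flow equation of motion).
Only the resistive term changes: ΔPIP = R × ΔV̇ = 29.0 × (0.75 − 1.2) = 29.0 × -0.45 = -13.05 cmH2O.
Original PIP = 415/37.4 + 29.0×1.2 + 6 = 51.896 cmH2O; new PIP = 51.896 + (-13.05) = 38.846 cmH2O.

38.8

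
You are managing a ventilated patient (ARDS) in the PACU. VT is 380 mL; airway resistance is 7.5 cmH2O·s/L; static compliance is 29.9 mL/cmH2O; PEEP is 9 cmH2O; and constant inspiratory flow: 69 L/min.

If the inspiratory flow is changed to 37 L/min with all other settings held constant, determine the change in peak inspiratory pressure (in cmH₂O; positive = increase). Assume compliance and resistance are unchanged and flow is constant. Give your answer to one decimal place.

-4.0

Flow: 69 L/min ÷ 60 = 1.15 L/s.
New flow: 37 L/min ÷ 60 = 0.6167 L/s.
PIP = Vt/C + R·V̇ + PEEP (constant-flow equation of motion).
Only the resistive term changes: ΔPIP = R × ΔV̇ = 7.5 × (0.6167 − 1.15) = 7.5 × -0.5333 = -4.0 cmH2O.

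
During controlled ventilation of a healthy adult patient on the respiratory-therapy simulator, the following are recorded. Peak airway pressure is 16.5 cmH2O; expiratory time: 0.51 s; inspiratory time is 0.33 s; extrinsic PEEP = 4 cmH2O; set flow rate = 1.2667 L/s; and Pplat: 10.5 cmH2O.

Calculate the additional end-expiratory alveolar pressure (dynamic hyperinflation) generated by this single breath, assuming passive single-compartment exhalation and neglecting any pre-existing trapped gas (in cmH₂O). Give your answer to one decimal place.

Vt = flow × Ti = 1.2667 L/s × 0.33 s × 1000 mL/L = 418.01 mL.
R = (PIP − Pplat)/V̇ = (16.5 − 10.5) / 1.2667 = 6.0/1.2667 = 4.737 cmH2O·s/L.
C = Vt/(Pplat − PEEP) = 418.01 / (10.5 − 4) = 418.01/6.5 = 64.309 mL/cmH2O.
τ = R × C = 4.737 × 0.06431 L/cmH2O = 0.3046 s.
Fraction remaining = e^(−Te/τ) = e^(−0.51/0.3046) = 0.1874; trapped volume = 418.01 × 0.1874 = 78.335 mL.
Additional alveolar pressure from trapping ≈ V_trapped / C = 78.335 / 64.309 = 1.218 cmH2O.

1.2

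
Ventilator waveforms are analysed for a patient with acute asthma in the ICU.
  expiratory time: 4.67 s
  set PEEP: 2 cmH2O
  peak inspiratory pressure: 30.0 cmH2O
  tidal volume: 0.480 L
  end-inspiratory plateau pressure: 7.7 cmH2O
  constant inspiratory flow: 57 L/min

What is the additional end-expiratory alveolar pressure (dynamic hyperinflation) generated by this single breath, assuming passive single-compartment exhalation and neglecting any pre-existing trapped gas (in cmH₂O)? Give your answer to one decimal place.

0.5

Flow: 57 L/min ÷ 60 = 0.95 L/s.
R = (PIP − Pplat)/V̇ = (30.0 − 7.7) / 0.95 = 22.3/0.95 = 23.474 cmH2O·s/L.
C = Vt/(Pplat − PEEP) = 480.0 / (7.7 − 2) = 480.0/5.7 = 84.211 mL/cmH2O.
τ = R × C = 23.474 × 0.08421 L/cmH2O = 1.977 s.
Fraction remaining = e^(−Te/τ) = e^(−4.67/1.977) = 0.09422; trapped volume = 480.0 × 0.09422 = 45.226 mL.
Additional alveolar pressure from trapping ≈ V_trapped / C = 45.226 / 84.211 = 0.5371 cmH2O.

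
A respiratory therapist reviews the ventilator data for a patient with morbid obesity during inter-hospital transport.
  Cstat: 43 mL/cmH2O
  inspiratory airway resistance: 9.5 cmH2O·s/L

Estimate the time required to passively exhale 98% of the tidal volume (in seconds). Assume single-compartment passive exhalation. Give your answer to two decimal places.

1.60

τ = R × C = 9.5 × 43 mL/cmH2O = 9.5 × 0.043 L/cmH2O = 0.4085 s.
Exhaled fraction f = 1 − e^(−t/τ) → t = −τ·ln(1 − f) = −0.4085·ln(0.02) = 1.598 s.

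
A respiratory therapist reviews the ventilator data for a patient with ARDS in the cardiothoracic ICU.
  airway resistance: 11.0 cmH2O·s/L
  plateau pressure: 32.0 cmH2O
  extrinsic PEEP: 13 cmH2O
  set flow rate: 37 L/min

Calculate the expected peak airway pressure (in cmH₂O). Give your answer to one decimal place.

Flow: 37 L/min ÷ 60 = 0.6167 L/s.
PIP = Pplat + Raw × flow = 32.0 + 11.0 × 0.6167 = 32.0 + 6.784 = 38.784 cmH2O.

38.8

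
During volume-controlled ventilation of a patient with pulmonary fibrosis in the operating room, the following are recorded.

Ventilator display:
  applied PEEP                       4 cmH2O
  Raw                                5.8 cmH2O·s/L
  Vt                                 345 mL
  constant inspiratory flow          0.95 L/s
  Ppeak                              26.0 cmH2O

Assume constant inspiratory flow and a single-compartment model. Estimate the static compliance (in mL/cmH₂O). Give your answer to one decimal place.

Equation of motion (constant flow): PIP = Vt/C + R·V̇ + PEEP.
Vt/C = PIP − R·V̇ − PEEP = 26.0 − 5.8×0.95 − 4 = 26.0 − 5.51 − 4 = 16.49 cmH2O.
C = Vt / 16.49 = 345 / 16.49 = 20.922 mL/cmH2O.

20.9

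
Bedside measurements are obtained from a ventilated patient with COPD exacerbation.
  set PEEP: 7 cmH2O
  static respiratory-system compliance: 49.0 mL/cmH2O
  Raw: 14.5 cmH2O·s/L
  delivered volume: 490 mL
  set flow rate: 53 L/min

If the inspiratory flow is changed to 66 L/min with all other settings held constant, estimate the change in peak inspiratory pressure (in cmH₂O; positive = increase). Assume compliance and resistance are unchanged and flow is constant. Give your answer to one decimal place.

3.1

Flow: 53 L/min ÷ 60 = 0.8833 L/s.
New flow: 66 L/min ÷ 60 = 1.1 L/s.
PIP = Vt/C + R·V̇ + PEEP (constant-flow equation of motion).
Only the resistive term changes: ΔPIP = R × ΔV̇ = 14.5 × (1.1 − 0.8833) = 14.5 × 0.2167 = 3.142 cmH2O.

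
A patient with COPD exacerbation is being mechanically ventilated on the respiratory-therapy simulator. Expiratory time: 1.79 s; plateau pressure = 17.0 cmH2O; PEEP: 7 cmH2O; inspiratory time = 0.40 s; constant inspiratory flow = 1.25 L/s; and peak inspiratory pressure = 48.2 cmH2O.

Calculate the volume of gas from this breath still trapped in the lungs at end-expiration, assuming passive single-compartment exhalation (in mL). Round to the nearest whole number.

Vt = flow × Ti = 1.25 L/s × 0.40 s × 1000 mL/L = 500.0 mL.
R = (PIP − Pplat)/V̇ = (48.2 − 17.0) / 1.25 = 31.2/1.25 = 24.96 cmH2O·s/L.
C = Vt/(Pplat − PEEP) = 500.0 / (17.0 − 7) = 500.0/10.0 = 50.0 mL/cmH2O.
τ = R × C = 24.96 × 0.05 L/cmH2O = 1.248 s.
Fraction remaining = e^(−Te/τ) = e^(−1.79/1.248) = 0.2383.
Trapped volume = 500.0 × 0.2383 = 119.15 mL.

119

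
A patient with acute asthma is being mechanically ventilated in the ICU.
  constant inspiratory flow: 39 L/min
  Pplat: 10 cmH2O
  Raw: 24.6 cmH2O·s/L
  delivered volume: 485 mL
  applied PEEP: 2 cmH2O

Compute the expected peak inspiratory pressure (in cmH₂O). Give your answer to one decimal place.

26.0

Flow: 39 L/min ÷ 60 = 0.65 L/s.
PIP = Pplat + Raw × flow = 10 + 24.6 × 0.65 = 10 + 15.99 = 25.99 cmH2O.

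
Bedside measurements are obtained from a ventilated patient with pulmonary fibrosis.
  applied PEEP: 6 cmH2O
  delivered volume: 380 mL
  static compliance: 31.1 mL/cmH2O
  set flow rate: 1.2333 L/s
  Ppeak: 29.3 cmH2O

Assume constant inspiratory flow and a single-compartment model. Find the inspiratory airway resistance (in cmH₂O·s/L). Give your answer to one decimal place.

9.0

Equation of motion (constant flow): PIP = Vt/C + R·V̇ + PEEP.
R·V̇ = PIP − Vt/C − PEEP = 29.3 − 380/31.1 − 6 = 29.3 − 12.219 − 6 = 11.081 cmH2O.
R = 11.081 / 1.2333 = 8.985 cmH2O·s/L.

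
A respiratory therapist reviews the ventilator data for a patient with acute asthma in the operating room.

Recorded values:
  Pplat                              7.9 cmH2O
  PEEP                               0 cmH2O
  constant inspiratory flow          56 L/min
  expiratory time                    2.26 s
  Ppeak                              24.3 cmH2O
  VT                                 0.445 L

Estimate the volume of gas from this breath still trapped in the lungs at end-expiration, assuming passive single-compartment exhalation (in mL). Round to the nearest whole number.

45

Flow: 56 L/min ÷ 60 = 0.9333 L/s.
R = (PIP − Pplat)/V̇ = (24.3 − 7.9) / 0.9333 = 16.4/0.9333 = 17.572 cmH2O·s/L.
C = Vt/(Pplat − PEEP) = 445.0 / (7.9 − 0) = 445.0/7.9 = 56.329 mL/cmH2O.
τ = R × C = 17.572 × 0.05633 L/cmH2O = 0.9898 s.
Fraction remaining = e^(−Te/τ) = e^(−2.26/0.9898) = 0.1019.
Trapped volume = 445.0 × 0.1019 = 45.346 mL.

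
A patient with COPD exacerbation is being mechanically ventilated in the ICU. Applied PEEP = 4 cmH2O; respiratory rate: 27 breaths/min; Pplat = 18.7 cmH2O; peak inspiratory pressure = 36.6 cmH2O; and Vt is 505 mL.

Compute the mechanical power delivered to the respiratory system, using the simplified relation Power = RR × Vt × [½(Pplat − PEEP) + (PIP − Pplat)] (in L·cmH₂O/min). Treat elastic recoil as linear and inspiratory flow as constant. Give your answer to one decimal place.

Per-breath work = Vt × [½(Pplat−PEEP) + (PIP−Pplat)] = 0.505 × [0.5×14.7 + 17.9] = 0.505 × 25.25 = 12.751 L·cmH2O.
Power = 27 × 12.751 = 344.28 L·cmH2O/min.

344.3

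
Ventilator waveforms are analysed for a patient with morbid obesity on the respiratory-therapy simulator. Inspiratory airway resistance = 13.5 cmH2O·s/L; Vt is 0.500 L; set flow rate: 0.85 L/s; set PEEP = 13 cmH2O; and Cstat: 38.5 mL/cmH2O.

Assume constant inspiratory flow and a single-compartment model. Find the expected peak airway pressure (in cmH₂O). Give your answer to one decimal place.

Equation of motion (constant flow): PIP = Vt/C + R·V̇ + PEEP.
PIP = 500/38.5 + 13.5×0.85 + 13 = 12.987 + 11.475 + 13 = 37.462 cmH2O.

37.5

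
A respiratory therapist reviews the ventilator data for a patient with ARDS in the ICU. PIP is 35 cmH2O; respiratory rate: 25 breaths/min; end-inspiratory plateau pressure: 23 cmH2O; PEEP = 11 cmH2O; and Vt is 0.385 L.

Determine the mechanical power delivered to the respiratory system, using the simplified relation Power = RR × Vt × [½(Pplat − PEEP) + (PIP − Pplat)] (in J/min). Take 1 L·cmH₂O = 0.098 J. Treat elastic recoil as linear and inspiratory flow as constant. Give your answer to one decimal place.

Per-breath work = Vt × [½(Pplat−PEEP) + (PIP−Pplat)] = 0.385 × [0.5×12.0 + 12.0] = 0.385 × 18.0 = 6.93 L·cmH2O.
Power = 25 × 6.93 = 173.25 L·cmH2O/min.
× 0.098 J/(L·cmH2O) → 16.979 J/min.

17.0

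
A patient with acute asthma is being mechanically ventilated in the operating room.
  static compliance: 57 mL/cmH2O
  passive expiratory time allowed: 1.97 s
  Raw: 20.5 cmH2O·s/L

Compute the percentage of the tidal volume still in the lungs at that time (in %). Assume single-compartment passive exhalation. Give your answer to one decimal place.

18.5

τ = R × C = 20.5 × 57 mL/cmH2O = 20.5 × 0.057 L/cmH2O = 1.169 s.
Passive exhalation: V(t)/V₀ = e^(−t/τ) = e^(−1.97/1.169) = 0.1854.
Fraction remaining = 0.1854 → 18.54%.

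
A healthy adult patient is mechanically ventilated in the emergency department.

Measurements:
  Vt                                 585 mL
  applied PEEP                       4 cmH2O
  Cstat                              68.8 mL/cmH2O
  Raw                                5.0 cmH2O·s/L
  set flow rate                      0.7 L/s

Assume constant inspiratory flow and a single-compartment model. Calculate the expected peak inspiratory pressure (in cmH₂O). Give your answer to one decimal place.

Equation of motion (constant flow): PIP = Vt/C + R·V̇ + PEEP.
PIP = 585/68.8 + 5.0×0.7 + 4 = 8.503 + 3.5 + 4 = 16.003 cmH2O.

16.0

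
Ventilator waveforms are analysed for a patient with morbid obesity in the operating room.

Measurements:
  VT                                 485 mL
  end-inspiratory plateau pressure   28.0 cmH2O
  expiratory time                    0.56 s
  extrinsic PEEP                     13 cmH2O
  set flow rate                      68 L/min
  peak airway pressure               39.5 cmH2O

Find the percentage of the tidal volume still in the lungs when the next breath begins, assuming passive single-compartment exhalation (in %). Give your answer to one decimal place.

Flow: 68 L/min ÷ 60 = 1.1333 L/s.
R = (PIP − Pplat)/V̇ = (39.5 − 28.0) / 1.1333 = 11.5/1.1333 = 10.147 cmH2O·s/L.
C = Vt/(Pplat − PEEP) = 485.0 / (28.0 − 13) = 485.0/15.0 = 32.333 mL/cmH2O.
τ = R × C = 10.147 × 0.03233 L/cmH2O = 0.3281 s.
Fraction remaining at end-expiration = e^(−Te/τ) = e^(−0.56/0.3281) = 0.1814 → 18.14%.

18.1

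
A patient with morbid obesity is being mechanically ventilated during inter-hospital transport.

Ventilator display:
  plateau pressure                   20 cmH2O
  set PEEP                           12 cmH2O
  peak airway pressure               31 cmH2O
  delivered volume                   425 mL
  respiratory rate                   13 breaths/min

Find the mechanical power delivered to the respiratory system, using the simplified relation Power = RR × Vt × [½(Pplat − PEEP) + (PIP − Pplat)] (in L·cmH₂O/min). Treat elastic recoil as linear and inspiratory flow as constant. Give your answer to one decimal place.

82.9

Per-breath work = Vt × [½(Pplat−PEEP) + (PIP−Pplat)] = 0.425 × [0.5×8.0 + 11.0] = 0.425 × 15.0 = 6.375 L·cmH2O.
Power = 13 × 6.375 = 82.875 L·cmH2O/min.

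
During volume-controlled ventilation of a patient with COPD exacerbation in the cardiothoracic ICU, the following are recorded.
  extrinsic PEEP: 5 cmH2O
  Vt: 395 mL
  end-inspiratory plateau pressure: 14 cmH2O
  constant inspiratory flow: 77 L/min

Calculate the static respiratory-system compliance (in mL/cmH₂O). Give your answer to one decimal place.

43.9

Cstat = Vt / (Pplat − PEEP) = 395 / (14 − 5) = 395 / 9.0 = 43.889 mL/cmH2O.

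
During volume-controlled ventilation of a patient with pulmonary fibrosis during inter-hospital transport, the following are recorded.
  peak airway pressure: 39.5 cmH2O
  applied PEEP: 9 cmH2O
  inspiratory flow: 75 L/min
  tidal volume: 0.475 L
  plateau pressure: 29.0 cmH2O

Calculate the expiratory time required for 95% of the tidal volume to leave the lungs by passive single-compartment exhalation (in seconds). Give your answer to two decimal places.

Flow: 75 L/min ÷ 60 = 1.25 L/s.
R = (PIP − Pplat)/V̇ = (39.5 − 29.0) / 1.25 = 10.5/1.25 = 8.4 cmH2O·s/L.
C = Vt/(Pplat − PEEP) = 475.0 / (29.0 − 9) = 475.0/20.0 = 23.75 mL/cmH2O.
τ = R × C = 8.4 × 0.02375 L/cmH2O = 0.1995 s.
t = −τ·ln(1 − 0.95) = −0.1995·ln(0.05) = 0.5976 s.

0.60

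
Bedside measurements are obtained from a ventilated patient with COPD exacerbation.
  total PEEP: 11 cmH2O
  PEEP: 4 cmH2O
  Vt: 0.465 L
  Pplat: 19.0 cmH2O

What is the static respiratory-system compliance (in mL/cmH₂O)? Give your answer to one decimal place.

End-expiratory occlusion gives total PEEP = 11 cmH2O (intrinsic PEEP = 11 − 4 = 7). Use total PEEP for the elastic gradient.
Cstat = Vt / (Pplat − PEEPtotal) = 465 / (19.0 − 11) = 465 / 8.0 = 58.125 mL/cmH2O.

58.1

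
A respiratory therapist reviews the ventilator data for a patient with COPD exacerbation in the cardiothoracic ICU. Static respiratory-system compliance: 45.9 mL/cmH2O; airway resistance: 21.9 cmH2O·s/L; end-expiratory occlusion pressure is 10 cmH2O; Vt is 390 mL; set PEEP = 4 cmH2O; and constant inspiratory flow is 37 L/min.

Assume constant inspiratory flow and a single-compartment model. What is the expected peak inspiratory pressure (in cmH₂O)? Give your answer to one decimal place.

32.0

Flow: 37 L/min ÷ 60 = 0.6167 L/s.
Total PEEP = 10 cmH2O (set 4 + intrinsic 6); this is the baseline alveolar pressure.
Equation of motion (constant flow): PIP = Vt/C + R·V̇ + PEEP.
PIP = 390/45.9 + 21.9×0.6167 + 10 = 8.497 + 13.506 + 10 = 32.003 cmH2O.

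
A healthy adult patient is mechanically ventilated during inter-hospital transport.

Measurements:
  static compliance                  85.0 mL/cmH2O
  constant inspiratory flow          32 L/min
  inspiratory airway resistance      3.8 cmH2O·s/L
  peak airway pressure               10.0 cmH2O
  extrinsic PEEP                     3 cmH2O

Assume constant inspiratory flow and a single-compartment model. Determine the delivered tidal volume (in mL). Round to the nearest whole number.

Flow: 32 L/min ÷ 60 = 0.5333 L/s.
Equation of motion (constant flow): PIP = Vt/C + R·V̇ + PEEP.
Vt/C = PIP − R·V̇ − PEEP = 10.0 − 2.027 − 3 = 4.973 cmH2O.
Vt = C × 4.973 = 85.0 × 4.973 = 422.71 mL.

423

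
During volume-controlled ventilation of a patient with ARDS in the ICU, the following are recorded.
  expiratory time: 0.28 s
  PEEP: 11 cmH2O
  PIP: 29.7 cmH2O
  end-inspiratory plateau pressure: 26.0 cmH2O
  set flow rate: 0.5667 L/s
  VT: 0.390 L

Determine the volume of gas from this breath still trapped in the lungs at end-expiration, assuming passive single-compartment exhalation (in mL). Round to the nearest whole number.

75

R = (PIP − Pplat)/V̇ = (29.7 − 26.0) / 0.5667 = 3.7/0.5667 = 6.529 cmH2O·s/L.
C = Vt/(Pplat − PEEP) = 390.0 / (26.0 − 11) = 390.0/15.0 = 26.0 mL/cmH2O.
τ = R × C = 6.529 × 0.026 L/cmH2O = 0.1698 s.
Fraction remaining = e^(−Te/τ) = e^(−0.28/0.1698) = 0.1922.
Trapped volume = 390.0 × 0.1922 = 74.958 mL.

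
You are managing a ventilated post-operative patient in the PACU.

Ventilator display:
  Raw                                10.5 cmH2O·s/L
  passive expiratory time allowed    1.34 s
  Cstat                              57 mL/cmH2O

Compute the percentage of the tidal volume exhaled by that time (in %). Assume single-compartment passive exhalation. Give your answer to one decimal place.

τ = R × C = 10.5 × 57 mL/cmH2O = 10.5 × 0.057 L/cmH2O = 0.5985 s.
Passive exhalation: V(t)/V₀ = e^(−t/τ) = e^(−1.34/0.5985) = 0.1066.
Fraction exhaled = 1 − 0.1066 = 0.8934 → 89.34%.

89.3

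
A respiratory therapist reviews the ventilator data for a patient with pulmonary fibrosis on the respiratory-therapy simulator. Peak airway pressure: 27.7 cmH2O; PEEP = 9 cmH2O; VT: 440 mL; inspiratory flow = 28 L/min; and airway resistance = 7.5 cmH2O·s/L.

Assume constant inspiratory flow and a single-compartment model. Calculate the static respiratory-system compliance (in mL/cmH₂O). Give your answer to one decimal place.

28.9

Flow: 28 L/min ÷ 60 = 0.4667 L/s.
Equation of motion (constant flow): PIP = Vt/C + R·V̇ + PEEP.
Vt/C = PIP − R·V̇ − PEEP = 27.7 − 7.5×0.4667 − 9 = 27.7 − 3.5 − 9 = 15.2 cmH2O.
C = Vt / 15.2 = 440 / 15.2 = 28.947 mL/cmH2O.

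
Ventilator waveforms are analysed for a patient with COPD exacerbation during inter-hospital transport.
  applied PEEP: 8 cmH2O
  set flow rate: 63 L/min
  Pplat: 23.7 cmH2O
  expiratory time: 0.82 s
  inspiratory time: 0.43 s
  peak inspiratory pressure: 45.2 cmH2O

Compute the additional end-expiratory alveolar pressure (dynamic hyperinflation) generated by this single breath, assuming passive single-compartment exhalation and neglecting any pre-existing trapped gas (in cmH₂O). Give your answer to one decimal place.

3.9

Flow: 63 L/min ÷ 60 = 1.05 L/s.
Vt = flow × Ti = 1.05 L/s × 0.43 s × 1000 mL/L = 451.5 mL.
R = (PIP − Pplat)/V̇ = (45.2 − 23.7) / 1.05 = 21.5/1.05 = 20.476 cmH2O·s/L.
C = Vt/(Pplat − PEEP) = 451.5 / (23.7 − 8) = 451.5/15.7 = 28.758 mL/cmH2O.
τ = R × C = 20.476 × 0.02876 L/cmH2O = 0.5889 s.
Fraction remaining = e^(−Te/τ) = e^(−0.82/0.5889) = 0.2485; trapped volume = 451.5 × 0.2485 = 112.2 mL.
Additional alveolar pressure from trapping ≈ V_trapped / C = 112.2 / 28.758 = 3.902 cmH2O.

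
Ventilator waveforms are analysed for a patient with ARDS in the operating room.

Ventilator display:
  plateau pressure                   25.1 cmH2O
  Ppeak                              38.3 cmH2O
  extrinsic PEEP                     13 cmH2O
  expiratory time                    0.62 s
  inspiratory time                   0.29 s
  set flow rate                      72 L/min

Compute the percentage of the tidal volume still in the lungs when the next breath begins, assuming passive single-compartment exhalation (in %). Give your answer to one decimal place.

14.1

Flow: 72 L/min ÷ 60 = 1.2 L/s.
Vt = flow × Ti = 1.2 L/s × 0.29 s × 1000 mL/L = 348.0 mL.
R = (PIP − Pplat)/V̇ = (38.3 − 25.1) / 1.2 = 13.2/1.2 = 11.0 cmH2O·s/L.
C = Vt/(Pplat − PEEP) = 348.0 / (25.1 − 13) = 348.0/12.1 = 28.76 mL/cmH2O.
τ = R × C = 11.0 × 0.02876 L/cmH2O = 0.3164 s.
Fraction remaining at end-expiration = e^(−Te/τ) = e^(−0.62/0.3164) = 0.1409 → 14.09%.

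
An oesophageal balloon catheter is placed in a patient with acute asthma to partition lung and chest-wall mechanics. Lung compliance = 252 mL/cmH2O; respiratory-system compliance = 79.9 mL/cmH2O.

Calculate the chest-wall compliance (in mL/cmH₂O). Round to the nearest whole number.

117

1/Ccw = 1/Crs − 1/CL.
1/Ccw = 1/79.9 − 1/252 = 0.008547.
Ccw = 117.0 mL/cmH2O.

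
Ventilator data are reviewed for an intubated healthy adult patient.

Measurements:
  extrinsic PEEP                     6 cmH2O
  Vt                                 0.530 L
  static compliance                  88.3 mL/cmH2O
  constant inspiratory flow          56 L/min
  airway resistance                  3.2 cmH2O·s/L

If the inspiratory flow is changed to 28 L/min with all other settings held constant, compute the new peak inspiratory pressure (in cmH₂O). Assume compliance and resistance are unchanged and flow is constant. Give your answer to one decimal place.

13.5

Flow: 56 L/min ÷ 60 = 0.9333 L/s.
New flow: 28 L/min ÷ 60 = 0.4667 L/s.
PIP = Vt/C + R·V̇ + PEEP (constant-flow equation of motion).
Only the resistive term changes: ΔPIP = R × ΔV̇ = 3.2 × (0.4667 − 0.9333) = 3.2 × -0.4666 = -1.493 cmH2O.
Original PIP = 530/88.3 + 3.2×0.9333 + 6 = 14.989 cmH2O; new PIP = 14.989 + (-1.493) = 13.496 cmH2O.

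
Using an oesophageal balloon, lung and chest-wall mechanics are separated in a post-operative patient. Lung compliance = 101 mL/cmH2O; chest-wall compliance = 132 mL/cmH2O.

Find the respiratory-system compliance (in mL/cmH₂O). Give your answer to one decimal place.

Lung and chest wall are elastances in series: 1/Crs = 1/CL + 1/Ccw.
1/Crs = 1/101 + 1/132 = 0.01748.
Crs = 57.208 mL/cmH2O.

57.2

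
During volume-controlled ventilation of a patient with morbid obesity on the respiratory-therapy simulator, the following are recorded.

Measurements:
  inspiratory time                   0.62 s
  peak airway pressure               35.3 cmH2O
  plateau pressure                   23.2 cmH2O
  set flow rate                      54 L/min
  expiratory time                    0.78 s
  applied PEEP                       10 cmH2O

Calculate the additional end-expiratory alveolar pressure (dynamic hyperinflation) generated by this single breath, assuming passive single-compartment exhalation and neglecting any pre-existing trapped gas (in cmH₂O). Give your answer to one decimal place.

Flow: 54 L/min ÷ 60 = 0.9 L/s.
Vt = flow × Ti = 0.9 L/s × 0.62 s × 1000 mL/L = 558.0 mL.
R = (PIP − Pplat)/V̇ = (35.3 − 23.2) / 0.9 = 12.1/0.9 = 13.444 cmH2O·s/L.
C = Vt/(Pplat − PEEP) = 558.0 / (23.2 − 10) = 558.0/13.2 = 42.273 mL/cmH2O.
τ = R × C = 13.444 × 0.04227 L/cmH2O = 0.5683 s.
Fraction remaining = e^(−Te/τ) = e^(−0.78/0.5683) = 0.2535; trapped volume = 558.0 × 0.2535 = 141.45 mL.
Additional alveolar pressure from trapping ≈ V_trapped / C = 141.45 / 42.273 = 3.346 cmH2O.

3.3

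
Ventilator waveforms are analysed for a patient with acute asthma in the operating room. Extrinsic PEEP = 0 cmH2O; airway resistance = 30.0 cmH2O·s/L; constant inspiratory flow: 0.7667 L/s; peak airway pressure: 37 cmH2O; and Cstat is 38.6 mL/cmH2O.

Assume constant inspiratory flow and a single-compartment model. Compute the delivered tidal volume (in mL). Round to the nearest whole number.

Equation of motion (constant flow): PIP = Vt/C + R·V̇ + PEEP.
Vt/C = PIP − R·V̇ − PEEP = 37 − 23.001 − 0 = 13.999 cmH2O.
Vt = C × 13.999 = 38.6 × 13.999 = 540.36 mL.

540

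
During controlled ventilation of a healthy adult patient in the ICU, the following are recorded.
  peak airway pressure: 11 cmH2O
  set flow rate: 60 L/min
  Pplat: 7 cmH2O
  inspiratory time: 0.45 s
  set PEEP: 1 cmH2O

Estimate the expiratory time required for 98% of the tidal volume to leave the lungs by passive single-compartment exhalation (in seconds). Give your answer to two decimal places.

Flow: 60 L/min ÷ 60 = 1 L/s.
Vt = flow × Ti = 1 L/s × 0.45 s × 1000 mL/L = 450.0 mL.
R = (PIP − Pplat)/V̇ = (11 − 7) / 1 = 4.0/1 = 4.0 cmH2O·s/L.
C = Vt/(Pplat − PEEP) = 450.0 / (7 − 1) = 450.0/6.0 = 75.0 mL/cmH2O.
τ = R × C = 4.0 × 0.075 L/cmH2O = 0.3 s.
t = −τ·ln(1 − 0.98) = −0.3·ln(0.02) = 1.174 s.

1.17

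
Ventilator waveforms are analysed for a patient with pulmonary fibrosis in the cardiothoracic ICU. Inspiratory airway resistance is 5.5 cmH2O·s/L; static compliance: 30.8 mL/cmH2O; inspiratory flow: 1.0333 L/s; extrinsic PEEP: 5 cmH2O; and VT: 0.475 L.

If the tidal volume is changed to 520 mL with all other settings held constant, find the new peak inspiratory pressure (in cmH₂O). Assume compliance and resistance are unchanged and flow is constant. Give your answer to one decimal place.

27.6

PIP = Vt/C + R·V̇ + PEEP (constant-flow equation of motion).
Only the elastic term changes: ΔPIP = ΔVt / C = (520 − 475) / 30.8 = 1.461 cmH2O.
Original PIP = 475/30.8 + 5.5×1.0333 + 5 = 26.105 cmH2O; new PIP = 26.105 + (1.461) = 27.566 cmH2O.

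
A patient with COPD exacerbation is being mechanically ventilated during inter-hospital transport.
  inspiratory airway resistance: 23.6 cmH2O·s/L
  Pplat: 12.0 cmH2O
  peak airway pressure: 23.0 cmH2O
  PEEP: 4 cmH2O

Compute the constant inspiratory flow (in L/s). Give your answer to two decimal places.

flow = (PIP − Pplat) / Raw = 11.0 / 23.6 = 0.4661 L/s.

0.47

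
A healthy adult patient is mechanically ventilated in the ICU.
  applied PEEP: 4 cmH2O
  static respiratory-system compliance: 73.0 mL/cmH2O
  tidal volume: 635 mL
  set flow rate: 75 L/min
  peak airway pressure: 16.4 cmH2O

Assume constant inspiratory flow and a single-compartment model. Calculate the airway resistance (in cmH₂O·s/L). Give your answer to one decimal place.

3.0

Flow: 75 L/min ÷ 60 = 1.25 L/s.
Equation of motion (constant flow): PIP = Vt/C + R·V̇ + PEEP.
R·V̇ = PIP − Vt/C − PEEP = 16.4 − 635/73.0 − 4 = 16.4 − 8.699 − 4 = 3.701 cmH2O.
R = 3.701 / 1.25 = 2.961 cmH2O·s/L.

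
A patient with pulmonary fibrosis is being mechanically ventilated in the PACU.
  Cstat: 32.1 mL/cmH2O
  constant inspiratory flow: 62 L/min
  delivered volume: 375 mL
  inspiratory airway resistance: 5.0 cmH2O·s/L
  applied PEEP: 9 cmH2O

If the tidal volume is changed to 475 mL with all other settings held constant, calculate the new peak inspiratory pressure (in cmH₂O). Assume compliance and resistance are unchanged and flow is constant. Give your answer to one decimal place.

29.0

Flow: 62 L/min ÷ 60 = 1.0333 L/s.
PIP = Vt/C + R·V̇ + PEEP (constant-flow equation of motion).
Only the elastic term changes: ΔPIP = ΔVt / C = (475 − 375) / 32.1 = 3.115 cmH2O.
Original PIP = 375/32.1 + 5.0×1.0333 + 9 = 25.849 cmH2O; new PIP = 25.849 + (3.115) = 28.964 cmH2O.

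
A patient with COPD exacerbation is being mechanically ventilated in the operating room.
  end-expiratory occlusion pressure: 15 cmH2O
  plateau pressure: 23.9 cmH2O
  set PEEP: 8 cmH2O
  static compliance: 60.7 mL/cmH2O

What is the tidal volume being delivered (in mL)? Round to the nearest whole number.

540

End-expiratory occlusion gives total PEEP = 15 cmH2O (intrinsic PEEP = 15 − 8 = 7). Use total PEEP for the elastic gradient.
Vt = Cstat × (Pplat − PEEPtotal) = 60.7 × (23.9 − 15) = 60.7 × 8.9 = 540.23 mL.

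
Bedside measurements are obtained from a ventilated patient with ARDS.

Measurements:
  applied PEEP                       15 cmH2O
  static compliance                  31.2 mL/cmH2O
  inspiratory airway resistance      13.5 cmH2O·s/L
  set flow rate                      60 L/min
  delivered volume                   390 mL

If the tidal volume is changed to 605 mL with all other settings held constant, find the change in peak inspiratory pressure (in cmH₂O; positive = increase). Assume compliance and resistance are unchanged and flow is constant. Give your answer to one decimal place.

6.9

PIP = Vt/C + R·V̇ + PEEP (constant-flow equation of motion).
Only the elastic term changes: ΔPIP = ΔVt / C = (605 − 390) / 31.2 = 6.891 cmH2O.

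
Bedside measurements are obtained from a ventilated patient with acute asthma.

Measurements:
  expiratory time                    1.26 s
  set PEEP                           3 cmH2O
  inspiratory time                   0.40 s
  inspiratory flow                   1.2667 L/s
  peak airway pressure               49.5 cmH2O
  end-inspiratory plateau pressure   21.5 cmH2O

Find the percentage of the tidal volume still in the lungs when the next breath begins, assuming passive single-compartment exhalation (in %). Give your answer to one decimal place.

Vt = flow × Ti = 1.2667 L/s × 0.40 s × 1000 mL/L = 506.68 mL.
R = (PIP − Pplat)/V̇ = (49.5 − 21.5) / 1.2667 = 28.0/1.2667 = 22.105 cmH2O·s/L.
C = Vt/(Pplat − PEEP) = 506.68 / (21.5 − 3) = 506.68/18.5 = 27.388 mL/cmH2O.
τ = R × C = 22.105 × 0.02739 L/cmH2O = 0.6055 s.
Fraction remaining at end-expiration = e^(−Te/τ) = e^(−1.26/0.6055) = 0.1248 → 12.48%.

12.5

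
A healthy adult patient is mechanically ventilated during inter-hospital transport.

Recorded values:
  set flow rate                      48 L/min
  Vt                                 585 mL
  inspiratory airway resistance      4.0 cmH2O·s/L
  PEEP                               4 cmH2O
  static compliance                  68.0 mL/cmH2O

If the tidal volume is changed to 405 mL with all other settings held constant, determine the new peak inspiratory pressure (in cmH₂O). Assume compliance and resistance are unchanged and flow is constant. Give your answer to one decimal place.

Flow: 48 L/min ÷ 60 = 0.8 L/s.
PIP = Vt/C + R·V̇ + PEEP (constant-flow equation of motion).
Only the elastic term changes: ΔPIP = ΔVt / C = (405 − 585) / 68.0 = -2.647 cmH2O.
Original PIP = 585/68.0 + 4.0×0.8 + 4 = 15.803 cmH2O; new PIP = 15.803 + (-2.647) = 13.156 cmH2O.

13.2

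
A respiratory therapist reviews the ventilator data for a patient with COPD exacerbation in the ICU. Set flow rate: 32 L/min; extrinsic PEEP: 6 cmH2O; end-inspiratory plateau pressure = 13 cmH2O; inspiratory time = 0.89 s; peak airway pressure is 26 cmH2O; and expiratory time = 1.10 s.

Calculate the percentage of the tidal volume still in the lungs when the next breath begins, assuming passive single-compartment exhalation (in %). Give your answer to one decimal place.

51.4

Flow: 32 L/min ÷ 60 = 0.5333 L/s.
Vt = flow × Ti = 0.5333 L/s × 0.89 s × 1000 mL/L = 474.64 mL.
R = (PIP − Pplat)/V̇ = (26 − 13) / 0.5333 = 13.0/0.5333 = 24.377 cmH2O·s/L.
C = Vt/(Pplat − PEEP) = 474.64 / (13 − 6) = 474.64/7.0 = 67.806 mL/cmH2O.
τ = R × C = 24.377 × 0.06781 L/cmH2O = 1.653 s.
Fraction remaining at end-expiration = e^(−Te/τ) = e^(−1.10/1.653) = 0.514 → 51.4%.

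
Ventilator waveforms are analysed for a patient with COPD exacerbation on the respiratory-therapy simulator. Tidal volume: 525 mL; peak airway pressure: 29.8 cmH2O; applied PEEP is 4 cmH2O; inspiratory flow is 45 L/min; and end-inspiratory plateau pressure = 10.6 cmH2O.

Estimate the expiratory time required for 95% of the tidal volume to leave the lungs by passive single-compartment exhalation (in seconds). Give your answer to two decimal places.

6.10

Flow: 45 L/min ÷ 60 = 0.75 L/s.
R = (PIP − Pplat)/V̇ = (29.8 − 10.6) / 0.75 = 19.2/0.75 = 25.6 cmH2O·s/L.
C = Vt/(Pplat − PEEP) = 525.0 / (10.6 − 4) = 525.0/6.6 = 79.545 mL/cmH2O.
τ = R × C = 25.6 × 0.07955 L/cmH2O = 2.036 s.
t = −τ·ln(1 − 0.95) = −2.036·ln(0.05) = 6.099 s.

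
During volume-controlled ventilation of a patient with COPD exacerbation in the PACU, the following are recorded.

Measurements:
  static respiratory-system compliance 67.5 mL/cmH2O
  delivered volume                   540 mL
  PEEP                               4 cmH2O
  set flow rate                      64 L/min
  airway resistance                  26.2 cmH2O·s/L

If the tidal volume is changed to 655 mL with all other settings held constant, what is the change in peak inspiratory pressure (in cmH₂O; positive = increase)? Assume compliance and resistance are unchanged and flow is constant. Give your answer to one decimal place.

1.7

PIP = Vt/C + R·V̇ + PEEP (constant-flow equation of motion).
Only the elastic term changes: ΔPIP = ΔVt / C = (655 − 540) / 67.5 = 1.704 cmH2O.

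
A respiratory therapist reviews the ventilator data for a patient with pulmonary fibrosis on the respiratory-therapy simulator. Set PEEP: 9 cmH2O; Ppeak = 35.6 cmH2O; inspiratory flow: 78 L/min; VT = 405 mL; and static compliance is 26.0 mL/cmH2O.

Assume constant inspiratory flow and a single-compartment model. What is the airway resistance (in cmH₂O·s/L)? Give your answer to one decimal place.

8.5

Flow: 78 L/min ÷ 60 = 1.3 L/s.
Equation of motion (constant flow): PIP = Vt/C + R·V̇ + PEEP.
R·V̇ = PIP − Vt/C − PEEP = 35.6 − 405/26.0 − 9 = 35.6 − 15.577 − 9 = 11.023 cmH2O.
R = 11.023 / 1.3 = 8.479 cmH2O·s/L.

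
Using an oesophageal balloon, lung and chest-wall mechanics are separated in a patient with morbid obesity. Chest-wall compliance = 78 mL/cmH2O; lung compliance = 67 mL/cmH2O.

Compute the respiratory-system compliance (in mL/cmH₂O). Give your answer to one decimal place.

36.0

Lung and chest wall are elastances in series: 1/Crs = 1/CL + 1/Ccw.
1/Crs = 1/67 + 1/78 = 0.02775.
Crs = 36.036 mL/cmH2O.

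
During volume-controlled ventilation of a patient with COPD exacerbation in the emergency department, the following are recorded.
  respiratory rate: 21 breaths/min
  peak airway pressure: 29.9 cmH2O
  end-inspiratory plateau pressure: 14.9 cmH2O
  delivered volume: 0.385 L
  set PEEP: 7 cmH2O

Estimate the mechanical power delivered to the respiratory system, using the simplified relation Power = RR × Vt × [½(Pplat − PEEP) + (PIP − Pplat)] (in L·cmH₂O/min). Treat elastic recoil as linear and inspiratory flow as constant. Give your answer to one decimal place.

Per-breath work = Vt × [½(Pplat−PEEP) + (PIP−Pplat)] = 0.385 × [0.5×7.9 + 15.0] = 0.385 × 18.95 = 7.296 L·cmH2O.
Power = 21 × 7.296 = 153.22 L·cmH2O/min.

153.2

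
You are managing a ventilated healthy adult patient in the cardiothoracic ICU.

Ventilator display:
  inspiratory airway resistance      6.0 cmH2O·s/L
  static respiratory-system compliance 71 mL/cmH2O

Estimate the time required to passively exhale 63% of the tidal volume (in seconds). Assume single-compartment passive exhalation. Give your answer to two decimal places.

τ = R × C = 6.0 × 71 mL/cmH2O = 6.0 × 0.071 L/cmH2O = 0.426 s.
Exhaled fraction f = 1 − e^(−t/τ) → t = −τ·ln(1 − f) = −0.426·ln(0.37) = 0.4236 s.

0.42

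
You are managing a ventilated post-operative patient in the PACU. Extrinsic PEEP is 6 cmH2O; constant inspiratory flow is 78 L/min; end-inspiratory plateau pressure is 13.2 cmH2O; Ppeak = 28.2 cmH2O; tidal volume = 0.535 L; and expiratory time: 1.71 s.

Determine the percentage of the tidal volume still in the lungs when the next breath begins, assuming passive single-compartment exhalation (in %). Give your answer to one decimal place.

13.6

Flow: 78 L/min ÷ 60 = 1.3 L/s.
R = (PIP − Pplat)/V̇ = (28.2 − 13.2) / 1.3 = 15.0/1.3 = 11.538 cmH2O·s/L.
C = Vt/(Pplat − PEEP) = 535.0 / (13.2 − 6) = 535.0/7.2 = 74.306 mL/cmH2O.
τ = R × C = 11.538 × 0.07431 L/cmH2O = 0.8574 s.
Fraction remaining at end-expiration = e^(−Te/τ) = e^(−1.71/0.8574) = 0.1361 → 13.61%.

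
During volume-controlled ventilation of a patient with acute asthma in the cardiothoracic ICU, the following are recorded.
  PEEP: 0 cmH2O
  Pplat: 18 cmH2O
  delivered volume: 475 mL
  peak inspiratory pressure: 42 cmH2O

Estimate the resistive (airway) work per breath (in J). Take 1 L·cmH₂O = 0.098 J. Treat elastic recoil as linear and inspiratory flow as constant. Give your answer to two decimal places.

1.12

With constant inspiratory flow the resistive pressure is constant at PIP − Pplat = 42 − 18 = 24.0 cmH2O, so resistive work = 24.0 × 0.475 = 11.4 L·cmH2O.
× 0.098 J/(L·cmH2O) → 1.117 J.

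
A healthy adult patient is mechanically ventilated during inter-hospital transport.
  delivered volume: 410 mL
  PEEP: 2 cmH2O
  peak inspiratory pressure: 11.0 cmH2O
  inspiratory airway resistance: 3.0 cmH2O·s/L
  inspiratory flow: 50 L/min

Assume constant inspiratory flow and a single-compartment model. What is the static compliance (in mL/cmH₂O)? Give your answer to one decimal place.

Flow: 50 L/min ÷ 60 = 0.8333 L/s.
Equation of motion (constant flow): PIP = Vt/C + R·V̇ + PEEP.
Vt/C = PIP − R·V̇ − PEEP = 11.0 − 3.0×0.8333 − 2 = 11.0 − 2.5 − 2 = 6.5 cmH2O.
C = Vt / 6.5 = 410 / 6.5 = 63.077 mL/cmH2O.

63.1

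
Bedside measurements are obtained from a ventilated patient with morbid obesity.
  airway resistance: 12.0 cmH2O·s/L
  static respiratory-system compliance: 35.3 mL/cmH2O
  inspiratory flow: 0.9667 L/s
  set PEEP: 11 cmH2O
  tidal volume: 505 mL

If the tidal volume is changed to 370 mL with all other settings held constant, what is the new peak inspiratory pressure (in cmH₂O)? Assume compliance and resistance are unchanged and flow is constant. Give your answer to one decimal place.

PIP = Vt/C + R·V̇ + PEEP (constant-flow equation of motion).
Only the elastic term changes: ΔPIP = ΔVt / C = (370 − 505) / 35.3 = -3.824 cmH2O.
Original PIP = 505/35.3 + 12.0×0.9667 + 11 = 36.906 cmH2O; new PIP = 36.906 + (-3.824) = 33.082 cmH2O.

33.1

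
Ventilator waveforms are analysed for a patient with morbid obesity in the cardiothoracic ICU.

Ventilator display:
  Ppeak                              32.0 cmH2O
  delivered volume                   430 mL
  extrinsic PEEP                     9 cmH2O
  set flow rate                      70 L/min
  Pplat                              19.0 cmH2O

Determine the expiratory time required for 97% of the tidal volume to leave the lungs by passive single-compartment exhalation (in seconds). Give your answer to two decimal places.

1.68

Flow: 70 L/min ÷ 60 = 1.1667 L/s.
R = (PIP − Pplat)/V̇ = (32.0 − 19.0) / 1.1667 = 13.0/1.1667 = 11.143 cmH2O·s/L.
C = Vt/(Pplat − PEEP) = 430.0 / (19.0 − 9) = 430.0/10.0 = 43.0 mL/cmH2O.
τ = R × C = 11.143 × 0.043 L/cmH2O = 0.4791 s.
t = −τ·ln(1 − 0.97) = −0.4791·ln(0.03) = 1.68 s.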